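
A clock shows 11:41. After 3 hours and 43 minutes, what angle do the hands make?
First find the time 3 hours and 43 minutes after 11:41.
Total minutes: 11 x 60 + 41 + 3 x 60 + 43 = 924.
924 mod 720 = 204 minutes = 3:24.
Now compute the angle at 3:24:
Hour hand: 3 x 30 + 24 x 0.5 = 102 degrees
Minute hand: 24 x 6 = 144 degrees
Difference: |102 - 144| = 42 degrees
The angle is 42 degrees

Final answer: 42 degrees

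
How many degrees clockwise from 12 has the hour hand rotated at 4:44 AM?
The hour hand moves 30 degrees per hour and 0.5 degrees per minute.
At 4:44: (4) x 30 + 44 x 0.5 = 120 + 22 = 142 degrees

Final answer: 142 degrees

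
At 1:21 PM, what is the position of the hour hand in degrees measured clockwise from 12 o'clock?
The hour hand moves 30 degrees per hour and 0.5 degrees per minute.
At 1:21: (1) x 30 + 21 x 0.5 = 30 + 10.5 = 40.5 degrees

Final answer: 40.5 degrees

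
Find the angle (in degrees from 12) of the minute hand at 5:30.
The minute hand moves 6 degrees per minute.
At 5:30: 30 x 6 = 180 degrees

Final answer: 180 degrees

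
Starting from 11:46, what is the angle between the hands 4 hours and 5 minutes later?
First find the time 4 hours and 5 minutes after 11:46.
Total minutes: 11 x 60 + 46 + 4 x 60 + 5 = 951.
951 mod 720 = 231 minutes = 3:51.
Now compute the angle at 3:51:
Hour hand: 3 x 30 + 51 x 0.5 = 115.5 degrees
Minute hand: 51 x 6 = 306 degrees
Difference: |115.5 - 306| = 190.5 degrees
Smaller angle: 360 - 190.5 = 169.5 degrees

Final answer: 169.5 degrees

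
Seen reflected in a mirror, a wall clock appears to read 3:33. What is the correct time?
Reflection across the vertical (12-6) axis maps a hand at angle A degrees to (360 - A) degrees, which sends a reading of T minutes past 12:00 to (720 - T) minutes past 12:00.
Mirror reads 3:33 = 213 minutes past 12:00.
Actual time: (720 - 213) mod 720 = 507 minutes = 8:27.

Final answer: 8:27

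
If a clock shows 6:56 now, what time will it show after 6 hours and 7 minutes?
Starting time: 6:56
Adding 7 minutes to 56 minutes: 56 + 7 = 63 minutes = 1 hour and 3 minutes
Adding 6 hours: 6 + 6 + 1 (carry) = 13 - 12 = 1
Final time: 1:03

Final answer: 1:03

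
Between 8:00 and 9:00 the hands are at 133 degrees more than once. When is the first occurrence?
At t minutes past 8:00, the hour hand is at 30 x 8 + 0.5t degrees and the minute hand is at 6t degrees.
The smaller angle between them is 133 degrees when |30H - 5.5t| = 133 or |30H - 5.5t| = 227.
With H = 8, solve 30 x 8 - 5.5t = +/- target for each target:
  t = (30 x 8 - 133) / 5.5 = 19.45
  t = (30 x 8 + 133) / 5.5 = 67.82 (outside (0, 60))
  t = (30 x 8 - 227) / 5.5 = 2.36
  t = (30 x 8 + 227) / 5.5 = 84.91 (outside (0, 60))
Valid solutions in (0, 60): {2.36, 19.45} minutes.
The first occurrence is t = 2.36 minutes.
The hands form a 133-degree angle at 2.36 minutes past 8:00.

Final answer: 2.36 minutes past 8:00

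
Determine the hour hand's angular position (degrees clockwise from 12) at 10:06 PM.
The hour hand moves 30 degrees per hour and 0.5 degrees per minute.
At 10:06: (10) x 30 + 6 x 0.5 = 300 + 3 = 303 degrees

Final answer: 303 degrees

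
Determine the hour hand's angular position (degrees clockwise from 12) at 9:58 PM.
The hour hand moves 30 degrees per hour and 0.5 degrees per minute.
At 9:58: (9) x 30 + 58 x 0.5 = 270 + 29 = 299 degrees

Final answer: 299 degrees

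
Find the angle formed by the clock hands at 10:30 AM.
Hour hand position: 10 x 30 + 30 x 0.5 = 315 degrees
Minute hand position: 30 x 6 = 180 degrees
Difference: |315 - 180| = 135 degrees
The angle between the hands is 135 degrees

Final answer: 135 degrees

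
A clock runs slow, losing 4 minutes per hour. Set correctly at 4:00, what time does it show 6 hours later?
For every 60 true minutes, the faulty clock advances 60 - 4 = 56 minutes.
True elapsed: 6 hours = 360 minutes.
Faulty clock advances: 360 x 56/60 = 336 minutes (drift: 24 minutes behind).
Shown time: 4:00 + 336 minutes = 9:36.

Final answer: 9:36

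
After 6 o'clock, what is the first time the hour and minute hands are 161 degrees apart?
At t minutes past 6:00, the hour hand is at 30 x 6 + 0.5t degrees and the minute hand is at 6t degrees.
The smaller angle between them is 161 degrees when |30H - 5.5t| = 161 or |30H - 5.5t| = 199.
With H = 6, solve 30 x 6 - 5.5t = +/- target for each target:
  t = (30 x 6 - 161) / 5.5 = 3.45
  t = (30 x 6 + 161) / 5.5 = 62 (outside (0, 60))
  t = (30 x 6 - 199) / 5.5 = -3.45 (outside (0, 60))
  t = (30 x 6 + 199) / 5.5 = 68.91 (outside (0, 60))
Valid solutions in (0, 60): {3.45} minutes.
The first occurrence is t = 3.45 minutes.
The hands form a 161-degree angle at 3.45 minutes past 6:00.

Final answer: 3.45 minutes past 6:00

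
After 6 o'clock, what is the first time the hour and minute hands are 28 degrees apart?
At t minutes past 6:00, the hour hand is at 30 x 6 + 0.5t degrees and the minute hand is at 6t degrees.
The smaller angle between them is 28 degrees when |30H - 5.5t| = 28 or |30H - 5.5t| = 332.
With H = 6, solve 30 x 6 - 5.5t = +/- target for each target:
  t = (30 x 6 - 28) / 5.5 = 27.64
  t = (30 x 6 + 28) / 5.5 = 37.82
  t = (30 x 6 - 332) / 5.5 = -27.64 (outside (0, 60))
  t = (30 x 6 + 332) / 5.5 = 93.09 (outside (0, 60))
Valid solutions in (0, 60): {27.64, 37.82} minutes.
The first occurrence is t = 27.64 minutes.
The hands form a 28-degree angle at 27.64 minutes past 6:00.

Final answer: 27.64 minutes past 6:00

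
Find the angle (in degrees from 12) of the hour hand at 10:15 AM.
The hour hand moves 30 degrees per hour and 0.5 degrees per minute.
At 10:15: (10) x 30 + 15 x 0.5 = 300 + 7.5 = 307.5 degrees

Final answer: 307.5 degrees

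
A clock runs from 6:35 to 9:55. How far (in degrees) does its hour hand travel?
The hour hand moves 0.5 degrees per minute.
Time elapsed: 9:55 - 6:35 = 200 minutes
Angular displacement: 200 x 0.5 = 100 degrees

Final answer: 100 degrees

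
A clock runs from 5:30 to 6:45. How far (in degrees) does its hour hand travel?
The hour hand moves 0.5 degrees per minute.
Time elapsed: 6:45 - 5:30 = 75 minutes
Angular displacement: 75 x 0.5 = 37.5 degrees

Final answer: 37.5 degrees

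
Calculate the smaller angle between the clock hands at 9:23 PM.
Hour hand position: 9 x 30 + 23 x 0.5 = 281.5 degrees
Minute hand position: 23 x 6 = 138 degrees
Difference: |281.5 - 138| = 143.5 degrees
The angle between the hands is 143.5 degrees

Final answer: 143.5 degrees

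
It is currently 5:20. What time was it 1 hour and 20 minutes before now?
Starting time: 5:20 = 320 total minutes past 12:00
Subtracting: 1 hour and 20 minutes = 80 minutes
320 - 80 = 240 minutes
= 4 hours past 12:00 = 4:00

Final answer: 4:00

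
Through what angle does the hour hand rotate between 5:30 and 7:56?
The hour hand moves 0.5 degrees per minute.
Time elapsed: 7:56 - 5:30 = 146 minutes
Angular displacement: 146 x 0.5 = 73 degrees

Final answer: 73 degrees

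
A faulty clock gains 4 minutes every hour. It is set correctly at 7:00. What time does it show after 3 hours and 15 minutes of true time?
For every 60 true minutes, the faulty clock advances 60 + 4 = 64 minutes.
True elapsed: 3 hours and 15 minutes = 195 minutes.
Faulty clock advances: 195 x 64/60 = 208 minutes (drift: 13 minutes ahead).
Shown time: 7:00 + 208 minutes = 10:28.

Final answer: 10:28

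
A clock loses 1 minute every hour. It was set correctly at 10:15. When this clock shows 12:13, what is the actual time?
For every 60 true minutes, the faulty clock advances 59 minutes, so 1 faulty-clock minute corresponds to 60/59 true minutes.
From 10:15 to 12:13 on the faulty dial is 118 minutes.
True elapsed: 118 x 60/59 = 120 minutes = 2 hours.
True time: 10:15 + 2 hours = 12:15.

Final answer: 12:15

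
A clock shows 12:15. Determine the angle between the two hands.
Hour hand position: 0 x 30 + 15 x 0.5 = 7.5 degrees
Minute hand position: 15 x 6 = 90 degrees
Difference: |7.5 - 90| = 82.5 degrees
The angle between the hands is 82.5 degrees

Final answer: 82.5 degrees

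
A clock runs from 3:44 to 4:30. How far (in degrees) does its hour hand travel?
The hour hand moves 0.5 degrees per minute.
Time elapsed: 4:30 - 3:44 = 46 minutes
Angular displacement: 46 x 0.5 = 23 degrees

Final answer: 23 degrees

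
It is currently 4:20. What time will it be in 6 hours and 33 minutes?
Starting time: 4:20
Adding 33 minutes to 20 minutes: 20 + 33 = 53 minutes
Adding 6 hours: 4 + 6 = 10
Final time: 10:53

Final answer: 10:53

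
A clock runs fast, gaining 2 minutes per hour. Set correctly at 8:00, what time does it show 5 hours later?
For every 60 true minutes, the faulty clock advances 60 + 2 = 62 minutes.
True elapsed: 5 hours = 300 minutes.
Faulty clock advances: 300 x 62/60 = 310 minutes (drift: 10 minutes ahead).
Shown time: 8:00 + 310 minutes = 1:10.

Final answer: 1:10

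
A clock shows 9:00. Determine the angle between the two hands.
Hour hand position: 9 x 30 + 0 x 0.5 = 270 degrees
Minute hand position: 0 x 6 = 0 degrees
Difference: |270 - 0| = 270 degrees
Since 270 > 180, the smaller angle is 360 - 270 = 90 degrees

Final answer: 90 degrees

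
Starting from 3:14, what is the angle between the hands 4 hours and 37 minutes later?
First find the time 4 hours and 37 minutes after 3:14.
Total minutes: 3 x 60 + 14 + 4 x 60 + 37 = 471.
471 mod 720 = 471 minutes = 7:51.
Now compute the angle at 7:51:
Hour hand: 7 x 30 + 51 x 0.5 = 235.5 degrees
Minute hand: 51 x 6 = 306 degrees
Difference: |235.5 - 306| = 70.5 degrees
The angle is 70.5 degrees

Final answer: 70.5 degrees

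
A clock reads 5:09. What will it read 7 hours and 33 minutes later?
Starting time: 5:09
Adding 33 minutes to 9 minutes: 9 + 33 = 42 minutes
Adding 7 hours: 5 + 7 = 12
Final time: 12:42

Final answer: 12:42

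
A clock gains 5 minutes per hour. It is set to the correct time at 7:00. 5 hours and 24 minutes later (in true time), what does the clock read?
For every 60 true minutes, the faulty clock advances 60 + 5 = 65 minutes.
True elapsed: 5 hours and 24 minutes = 324 minutes.
Faulty clock advances: 324 x 65/60 = 351 minutes (drift: 27 minutes ahead).
Shown time: 7:00 + 351 minutes = 12:51.

Final answer: 12:51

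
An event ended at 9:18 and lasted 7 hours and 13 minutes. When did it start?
Starting time: 9:18 = 558 total minutes past 12:00
Subtracting: 7 hours and 13 minutes = 433 minutes
558 - 433 = 125 minutes
= 2 hours and 5 minutes past 12:00 = 2:05

Final answer: 2:05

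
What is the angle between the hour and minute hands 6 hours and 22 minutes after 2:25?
First find the time 6 hours and 22 minutes after 2:25.
Total minutes: 2 x 60 + 25 + 6 x 60 + 22 = 527.
527 mod 720 = 527 minutes = 8:47.
Now compute the angle at 8:47:
Hour hand: 8 x 30 + 47 x 0.5 = 263.5 degrees
Minute hand: 47 x 6 = 282 degrees
Difference: |263.5 - 282| = 18.5 degrees
The angle is 18.5 degrees

Final answer: 18.5 degrees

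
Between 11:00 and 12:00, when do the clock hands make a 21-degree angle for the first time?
At t minutes past 11:00, the hour hand is at 30 x 11 + 0.5t degrees and the minute hand is at 6t degrees.
The smaller angle between them is 21 degrees when |30H - 5.5t| = 21 or |30H - 5.5t| = 339.
With H = 11, solve 30 x 11 - 5.5t = +/- target for each target:
  t = (30 x 11 - 21) / 5.5 = 56.18
  t = (30 x 11 + 21) / 5.5 = 63.82 (outside (0, 60))
  t = (30 x 11 - 339) / 5.5 = -1.64 (outside (0, 60))
  t = (30 x 11 + 339) / 5.5 = 121.64 (outside (0, 60))
Valid solutions in (0, 60): {56.18} minutes.
The first occurrence is t = 56.18 minutes.
The hands form a 21-degree angle at 56.18 minutes past 11:00.

Final answer: 56.18 minutes past 11:00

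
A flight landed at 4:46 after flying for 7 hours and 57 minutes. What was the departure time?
Starting time: 4:46 = 286 total minutes past 12:00
Subtracting: 7 hours and 57 minutes = 477 minutes
286 - 477 = -191 (negative, add 12 hours = 720) = 529 minutes
= 8 hours and 49 minutes past 12:00 = 8:49

Final answer: 8:49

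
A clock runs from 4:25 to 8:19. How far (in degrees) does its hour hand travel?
The hour hand moves 0.5 degrees per minute.
Time elapsed: 8:19 - 4:25 = 234 minutes
Angular displacement: 234 x 0.5 = 117 degrees

Final answer: 117 degrees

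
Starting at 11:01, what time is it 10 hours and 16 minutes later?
Starting time: 11:01
Adding 16 minutes to 1 minute: 1 + 16 = 17 minutes
Adding 10 hours: 11 + 10 = 21 - 12 = 9
Final time: 9:17

Final answer: 9:17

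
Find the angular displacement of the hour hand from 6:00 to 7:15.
The hour hand moves 0.5 degrees per minute.
Time elapsed: 7:15 - 6:00 = 75 minutes
Angular displacement: 75 x 0.5 = 37.5 degrees

Final answer: 37.5 degrees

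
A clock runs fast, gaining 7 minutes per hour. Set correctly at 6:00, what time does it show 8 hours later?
For every 60 true minutes, the faulty clock advances 60 + 7 = 67 minutes.
True elapsed: 8 hours = 480 minutes.
Faulty clock advances: 480 x 67/60 = 536 minutes (drift: 56 minutes ahead).
Shown time: 6:00 + 536 minutes = 2:56.

Final answer: 2:56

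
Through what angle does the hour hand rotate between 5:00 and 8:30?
The hour hand moves 0.5 degrees per minute.
Time elapsed: 8:30 - 5:00 = 210 minutes
Angular displacement: 210 x 0.5 = 105 degrees

Final answer: 105 degrees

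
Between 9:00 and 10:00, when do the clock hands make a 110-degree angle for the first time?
At t minutes past 9:00, the hour hand is at 30 x 9 + 0.5t degrees and the minute hand is at 6t degrees.
The smaller angle between them is 110 degrees when |30H - 5.5t| = 110 or |30H - 5.5t| = 250.
With H = 9, solve 30 x 9 - 5.5t = +/- target for each target:
  t = (30 x 9 - 110) / 5.5 = 29.09
  t = (30 x 9 + 110) / 5.5 = 69.09 (outside (0, 60))
  t = (30 x 9 - 250) / 5.5 = 3.64
  t = (30 x 9 + 250) / 5.5 = 94.55 (outside (0, 60))
Valid solutions in (0, 60): {3.64, 29.09} minutes.
The first occurrence is t = 3.64 minutes.
The hands form a 110-degree angle at 3.64 minutes past 9:00.

Final answer: 3.64 minutes past 9:00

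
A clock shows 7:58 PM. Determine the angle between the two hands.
Hour hand position: 7 x 30 + 58 x 0.5 = 239 degrees
Minute hand position: 58 x 6 = 348 degrees
Difference: |239 - 348| = 109 degrees
The angle between the hands is 109 degrees

Final answer: 109 degrees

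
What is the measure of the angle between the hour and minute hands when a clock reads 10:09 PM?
Hour hand position: 10 x 30 + 9 x 0.5 = 304.5 degrees
Minute hand position: 9 x 6 = 54 degrees
Difference: |304.5 - 54| = 250.5 degrees
Since 250.5 > 180, the smaller angle is 360 - 250.5 = 109.5 degrees

Final answer: 109.5 degrees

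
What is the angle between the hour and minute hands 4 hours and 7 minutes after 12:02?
First find the time 4 hours and 7 minutes after 12:02.
Total minutes: 12 x 60 + 2 + 4 x 60 + 7 = 969.
969 mod 720 = 249 minutes = 4:09.
Now compute the angle at 4:09:
Hour hand: 4 x 30 + 9 x 0.5 = 124.5 degrees
Minute hand: 9 x 6 = 54 degrees
Difference: |124.5 - 54| = 70.5 degrees
The angle is 70.5 degrees

Final answer: 70.5 degrees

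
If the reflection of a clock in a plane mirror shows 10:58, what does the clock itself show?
Reflection across the vertical (12-6) axis maps a hand at angle A degrees to (360 - A) degrees, which sends a reading of T minutes past 12:00 to (720 - T) minutes past 12:00.
Mirror reads 10:58 = 658 minutes past 12:00.
Actual time: (720 - 658) mod 720 = 62 minutes = 1:02.

Final answer: 1:02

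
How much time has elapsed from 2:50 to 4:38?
From 2:50 to 4:38:
(4 x 60 + 38) - (2 x 60 + 50) = 278 - 170 = 108 minutes
= 1 hour and 48 minutes

Final answer: 1 hour and 48 minutes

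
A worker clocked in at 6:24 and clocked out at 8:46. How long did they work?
From 6:24 to 8:46:
(8 x 60 + 46) - (6 x 60 + 24) = 526 - 384 = 142 minutes
= 2 hours and 22 minutes

Final answer: 2 hours and 22 minutes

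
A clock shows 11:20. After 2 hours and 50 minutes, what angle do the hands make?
First find the time 2 hours and 50 minutes after 11:20.
Total minutes: 11 x 60 + 20 + 2 x 60 + 50 = 850.
850 mod 720 = 130 minutes = 2:10.
Now compute the angle at 2:10:
Hour hand: 2 x 30 + 10 x 0.5 = 65 degrees
Minute hand: 10 x 6 = 60 degrees
Difference: |65 - 60| = 5 degrees
The angle is 5 degrees

Final answer: 5 degrees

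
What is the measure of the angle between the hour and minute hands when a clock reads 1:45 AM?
Hour hand position: 1 x 30 + 45 x 0.5 = 52.5 degrees
Minute hand position: 45 x 6 = 270 degrees
Difference: |52.5 - 270| = 217.5 degrees
Since 217.5 > 180, the smaller angle is 360 - 217.5 = 142.5 degrees

Final answer: 142.5 degrees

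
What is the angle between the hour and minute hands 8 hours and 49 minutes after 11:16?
First find the time 8 hours and 49 minutes after 11:16.
Total minutes: 11 x 60 + 16 + 8 x 60 + 49 = 1205.
1205 mod 720 = 485 minutes = 8:05.
Now compute the angle at 8:05:
Hour hand: 8 x 30 + 5 x 0.5 = 242.5 degrees
Minute hand: 5 x 6 = 30 degrees
Difference: |242.5 - 30| = 212.5 degrees
Smaller angle: 360 - 212.5 = 147.5 degrees

Final answer: 147.5 degrees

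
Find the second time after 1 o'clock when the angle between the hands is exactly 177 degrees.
At t minutes past 1:00, the hour hand is at 30 x 1 + 0.5t degrees and the minute hand is at 6t degrees.
The smaller angle between them is 177 degrees when |30H - 5.5t| = 177 or |30H - 5.5t| = 183.
With H = 1, solve 30 x 1 - 5.5t = +/- target for each target:
  t = (30 x 1 - 177) / 5.5 = -26.73 (outside (0, 60))
  t = (30 x 1 + 177) / 5.5 = 37.64
  t = (30 x 1 - 183) / 5.5 = -27.82 (outside (0, 60))
  t = (30 x 1 + 183) / 5.5 = 38.73
Valid solutions in (0, 60): {37.64, 38.73} minutes.
The second occurrence is t = 38.73 minutes.
The hands form a 177-degree angle at 38.73 minutes past 1:00.

Final answer: 38.73 minutes past 1:00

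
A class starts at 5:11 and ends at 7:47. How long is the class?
From 5:11 to 7:47:
(7 x 60 + 47) - (5 x 60 + 11) = 467 - 311 = 156 minutes
= 2 hours and 36 minutes

Final answer: 2 hours and 36 minutes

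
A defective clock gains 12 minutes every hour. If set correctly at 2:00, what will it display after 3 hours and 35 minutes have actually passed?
For every 60 true minutes, the faulty clock advances 60 + 12 = 72 minutes.
True elapsed: 3 hours and 35 minutes = 215 minutes.
Faulty clock advances: 215 x 72/60 = 258 minutes (drift: 43 minutes ahead).
Shown time: 2:00 + 258 minutes = 6:18.

Final answer: 6:18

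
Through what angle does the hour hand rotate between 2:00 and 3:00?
The hour hand moves 0.5 degrees per minute.
Time elapsed: 3:00 - 2:00 = 60 minutes
Angular displacement: 60 x 0.5 = 30 degrees

Final answer: 30 degrees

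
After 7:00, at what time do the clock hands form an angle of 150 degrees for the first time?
At t minutes past 7:00, the hour hand is at 30 x 7 + 0.5t degrees and the minute hand is at 6t degrees.
The smaller angle between them is 150 degrees when |30H - 5.5t| = 150 or |30H - 5.5t| = 210.
With H = 7, solve 30 x 7 - 5.5t = +/- target for each target:
  t = (30 x 7 - 150) / 5.5 = 10.91
  t = (30 x 7 + 150) / 5.5 = 65.45 (outside (0, 60))
  t = (30 x 7 - 210) / 5.5 = 0 (outside (0, 60))
  t = (30 x 7 + 210) / 5.5 = 76.36 (outside (0, 60))
Valid solutions in (0, 60): {10.91} minutes.
The first occurrence is t = 10.91 minutes.
The hands form a 150-degree angle at 10.91 minutes past 7:00.

Final answer: 10.91 minutes past 7:00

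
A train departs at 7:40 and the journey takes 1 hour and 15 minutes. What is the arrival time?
Starting time: 7:40
Adding 15 minutes to 40 minutes: 40 + 15 = 55 minutes
Adding 1 hour: 7 + 1 = 8
Final time: 8:55

Final answer: 8:55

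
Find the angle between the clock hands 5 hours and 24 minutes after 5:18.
First find the time 5 hours and 24 minutes after 5:18.
Total minutes: 5 x 60 + 18 + 5 x 60 + 24 = 642.
642 mod 720 = 642 minutes = 10:42.
Now compute the angle at 10:42:
Hour hand: 10 x 30 + 42 x 0.5 = 321 degrees
Minute hand: 42 x 6 = 252 degrees
Difference: |321 - 252| = 69 degrees
The angle is 69 degrees

Final answer: 69 degrees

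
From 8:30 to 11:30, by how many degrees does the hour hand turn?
The hour hand moves 0.5 degrees per minute.
Time elapsed: 11:30 - 8:30 = 180 minutes
Angular displacement: 180 x 0.5 = 90 degrees

Final answer: 90 degrees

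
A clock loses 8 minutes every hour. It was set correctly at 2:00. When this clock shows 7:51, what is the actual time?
For every 60 true minutes, the faulty clock advances 52 minutes, so 1 faulty-clock minute corresponds to 60/52 true minutes.
From 2:00 to 7:51 on the faulty dial is 351 minutes.
True elapsed: 351 x 60/52 = 405 minutes = 6 hours and 45 minutes.
True time: 2:00 + 6 hours and 45 minutes = 8:45.

Final answer: 8:45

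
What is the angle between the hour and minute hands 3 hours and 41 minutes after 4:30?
First find the time 3 hours and 41 minutes after 4:30.
Total minutes: 4 x 60 + 30 + 3 x 60 + 41 = 491.
491 mod 720 = 491 minutes = 8:11.
Now compute the angle at 8:11:
Hour hand: 8 x 30 + 11 x 0.5 = 245.5 degrees
Minute hand: 11 x 6 = 66 degrees
Difference: |245.5 - 66| = 179.5 degrees
The angle is 179.5 degrees

Final answer: 179.5 degrees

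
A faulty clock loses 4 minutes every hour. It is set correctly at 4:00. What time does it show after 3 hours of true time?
For every 60 true minutes, the faulty clock advances 60 - 4 = 56 minutes.
True elapsed: 3 hours = 180 minutes.
Faulty clock advances: 180 x 56/60 = 168 minutes (drift: 12 minutes behind).
Shown time: 4:00 + 168 minutes = 6:48.

Final answer: 6:48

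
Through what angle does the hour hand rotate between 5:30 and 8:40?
The hour hand moves 0.5 degrees per minute.
Time elapsed: 8:40 - 5:30 = 190 minutes
Angular displacement: 190 x 0.5 = 95 degrees

Final answer: 95 degrees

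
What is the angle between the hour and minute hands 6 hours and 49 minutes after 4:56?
First find the time 6 hours and 49 minutes after 4:56.
Total minutes: 4 x 60 + 56 + 6 x 60 + 49 = 705.
705 mod 720 = 705 minutes = 11:45.
Now compute the angle at 11:45:
Hour hand: 11 x 30 + 45 x 0.5 = 352.5 degrees
Minute hand: 45 x 6 = 270 degrees
Difference: |352.5 - 270| = 82.5 degrees
The angle is 82.5 degrees

Final answer: 82.5 degrees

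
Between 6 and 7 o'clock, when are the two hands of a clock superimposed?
The minute hand gains 5.5 degrees per minute on the hour hand.
At 6:00, the hour hand is at 180 degrees and the minute hand is at 0 degrees.
The gap is 180 degrees. Time to close: 180/5.5 = 60 x 6/11 = 32.73 minutes.
The hands overlap at 32.73 minutes past 6:00.

Final answer: 32.73 minutes past 6:00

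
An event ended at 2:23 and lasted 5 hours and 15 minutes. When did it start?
Starting time: 2:23 = 143 total minutes past 12:00
Subtracting: 5 hours and 15 minutes = 315 minutes
143 - 315 = -172 (negative, add 12 hours = 720) = 548 minutes
= 9 hours and 8 minutes past 12:00 = 9:08

Final answer: 9:08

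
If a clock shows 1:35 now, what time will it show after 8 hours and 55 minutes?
Starting time: 1:35
Adding 55 minutes to 35 minutes: 35 + 55 = 90 minutes = 1 hour and 30 minutes
Adding 8 hours: 1 + 8 + 1 (carry) = 10
Final time: 10:30

Final answer: 10:30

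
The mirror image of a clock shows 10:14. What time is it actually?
Reflection across the vertical (12-6) axis maps a hand at angle A degrees to (360 - A) degrees, which sends a reading of T minutes past 12:00 to (720 - T) minutes past 12:00.
Mirror reads 10:14 = 614 minutes past 12:00.
Actual time: (720 - 614) mod 720 = 106 minutes = 1:46.

Final answer: 1:46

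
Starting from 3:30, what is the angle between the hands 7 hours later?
First find the time 7 hours after 3:30.
Total minutes: 3 x 60 + 30 + 7 x 60 + 0 = 630.
630 mod 720 = 630 minutes = 10:30.
Now compute the angle at 10:30:
Hour hand: 10 x 30 + 30 x 0.5 = 315 degrees
Minute hand: 30 x 6 = 180 degrees
Difference: |315 - 180| = 135 degrees
The angle is 135 degrees

Final answer: 135 degrees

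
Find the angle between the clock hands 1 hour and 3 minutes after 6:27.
First find the time 1 hour and 3 minutes after 6:27.
Total minutes: 6 x 60 + 27 + 1 x 60 + 3 = 450.
450 mod 720 = 450 minutes = 7:30.
Now compute the angle at 7:30:
Hour hand: 7 x 30 + 30 x 0.5 = 225 degrees
Minute hand: 30 x 6 = 180 degrees
Difference: |225 - 180| = 45 degrees
The angle is 45 degrees

Final answer: 45 degrees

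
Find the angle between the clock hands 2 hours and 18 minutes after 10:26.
First find the time 2 hours and 18 minutes after 10:26.
Total minutes: 10 x 60 + 26 + 2 x 60 + 18 = 764.
764 mod 720 = 44 minutes = 12:44.
Now compute the angle at 12:44:
Hour hand: 0 x 30 + 44 x 0.5 = 22 degrees
Minute hand: 44 x 6 = 264 degrees
Difference: |22 - 264| = 242 degrees
Smaller angle: 360 - 242 = 118 degrees

Final answer: 118 degrees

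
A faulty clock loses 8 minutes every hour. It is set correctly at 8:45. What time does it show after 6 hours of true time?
For every 60 true minutes, the faulty clock advances 60 - 8 = 52 minutes.
True elapsed: 6 hours = 360 minutes.
Faulty clock advances: 360 x 52/60 = 312 minutes (drift: 48 minutes behind).
Shown time: 8:45 + 312 minutes = 1:57.

Final answer: 1:57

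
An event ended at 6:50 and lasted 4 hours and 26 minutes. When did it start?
Starting time: 6:50 = 410 total minutes past 12:00
Subtracting: 4 hours and 26 minutes = 266 minutes
410 - 266 = 144 minutes
= 2 hours and 24 minutes past 12:00 = 2:24

Final answer: 2:24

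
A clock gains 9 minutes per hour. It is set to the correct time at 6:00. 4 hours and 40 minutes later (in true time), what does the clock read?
For every 60 true minutes, the faulty clock advances 60 + 9 = 69 minutes.
True elapsed: 4 hours and 40 minutes = 280 minutes.
Faulty clock advances: 280 x 69/60 = 322 minutes (drift: 42 minutes ahead).
Shown time: 6:00 + 322 minutes = 11:22.

Final answer: 11:22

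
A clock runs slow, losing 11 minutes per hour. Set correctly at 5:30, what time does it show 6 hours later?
For every 60 true minutes, the faulty clock advances 60 - 11 = 49 minutes.
True elapsed: 6 hours = 360 minutes.
Faulty clock advances: 360 x 49/60 = 294 minutes (drift: 66 minutes behind).
Shown time: 5:30 + 294 minutes = 10:24.

Final answer: 10:24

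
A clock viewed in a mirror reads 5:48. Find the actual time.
Reflection across the vertical (12-6) axis maps a hand at angle A degrees to (360 - A) degrees, which sends a reading of T minutes past 12:00 to (720 - T) minutes past 12:00.
Mirror reads 5:48 = 348 minutes past 12:00.
Actual time: (720 - 348) mod 720 = 372 minutes = 6:12.

Final answer: 6:12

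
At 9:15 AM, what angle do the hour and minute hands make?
Hour hand position: 9 x 30 + 15 x 0.5 = 277.5 degrees
Minute hand position: 15 x 6 = 90 degrees
Difference: |277.5 - 90| = 187.5 degrees
Since 187.5 > 180, the smaller angle is 360 - 187.5 = 172.5 degrees

Final answer: 172.5 degrees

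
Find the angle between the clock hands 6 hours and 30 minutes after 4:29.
First find the time 6 hours and 30 minutes after 4:29.
Total minutes: 4 x 60 + 29 + 6 x 60 + 30 = 659.
659 mod 720 = 659 minutes = 10:59.
Now compute the angle at 10:59:
Hour hand: 10 x 30 + 59 x 0.5 = 329.5 degrees
Minute hand: 59 x 6 = 354 degrees
Difference: |329.5 - 354| = 24.5 degrees
The angle is 24.5 degrees

Final answer: 24.5 degrees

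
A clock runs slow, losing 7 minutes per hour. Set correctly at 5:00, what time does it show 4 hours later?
For every 60 true minutes, the faulty clock advances 60 - 7 = 53 minutes.
True elapsed: 4 hours = 240 minutes.
Faulty clock advances: 240 x 53/60 = 212 minutes (drift: 28 minutes behind).
Shown time: 5:00 + 212 minutes = 8:32.

Final answer: 8:32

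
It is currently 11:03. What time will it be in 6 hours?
Starting time: 11:03
Adding 0 minutes to 3 minutes: 3 + 0 = 3 minutes
Adding 6 hours: 11 + 6 = 17 - 12 = 5
Final time: 5:03

Final answer: 5:03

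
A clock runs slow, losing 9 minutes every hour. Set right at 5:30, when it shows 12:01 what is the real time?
For every 60 true minutes, the faulty clock advances 51 minutes, so 1 faulty-clock minute corresponds to 60/51 true minutes.
From 5:30 to 12:01 on the faulty dial is 391 minutes.
True elapsed: 391 x 60/51 = 460 minutes = 7 hours and 40 minutes.
True time: 5:30 + 7 hours and 40 minutes = 1:10.

Final answer: 1:10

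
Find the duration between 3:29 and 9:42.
From 3:29 to 9:42:
(9 x 60 + 42) - (3 x 60 + 29) = 582 - 209 = 373 minutes
= 6 hours and 13 minutes

Final answer: 6 hours and 13 minutes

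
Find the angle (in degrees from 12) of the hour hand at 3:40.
The hour hand moves 30 degrees per hour and 0.5 degrees per minute.
At 3:40: (3) x 30 + 40 x 0.5 = 90 + 20 = 110 degrees

Final answer: 110 degrees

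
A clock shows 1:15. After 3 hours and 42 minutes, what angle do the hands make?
First find the time 3 hours and 42 minutes after 1:15.
Total minutes: 1 x 60 + 15 + 3 x 60 + 42 = 297.
297 mod 720 = 297 minutes = 4:57.
Now compute the angle at 4:57:
Hour hand: 4 x 30 + 57 x 0.5 = 148.5 degrees
Minute hand: 57 x 6 = 342 degrees
Difference: |148.5 - 342| = 193.5 degrees
Smaller angle: 360 - 193.5 = 166.5 degrees

Final answer: 166.5 degrees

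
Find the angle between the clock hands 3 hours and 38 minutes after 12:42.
First find the time 3 hours and 38 minutes after 12:42.
Total minutes: 12 x 60 + 42 + 3 x 60 + 38 = 980.
980 mod 720 = 260 minutes = 4:20.
Now compute the angle at 4:20:
Hour hand: 4 x 30 + 20 x 0.5 = 130 degrees
Minute hand: 20 x 6 = 120 degrees
Difference: |130 - 120| = 10 degrees
The angle is 10 degrees

Final answer: 10 degrees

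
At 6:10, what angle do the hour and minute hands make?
Hour hand position: 6 x 30 + 10 x 0.5 = 185 degrees
Minute hand position: 10 x 6 = 60 degrees
Difference: |185 - 60| = 125 degrees
The angle between the hands is 125 degrees

Final answer: 125 degrees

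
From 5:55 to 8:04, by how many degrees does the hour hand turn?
The hour hand moves 0.5 degrees per minute.
Time elapsed: 8:04 - 5:55 = 129 minutes
Angular displacement: 129 x 0.5 = 64.5 degrees

Final answer: 64.5 degrees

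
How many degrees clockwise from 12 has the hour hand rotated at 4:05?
The hour hand moves 30 degrees per hour and 0.5 degrees per minute.
At 4:05: (4) x 30 + 5 x 0.5 = 120 + 2.5 = 122.5 degrees

Final answer: 122.5 degrees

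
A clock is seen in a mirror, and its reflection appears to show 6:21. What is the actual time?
Reflection across the vertical (12-6) axis maps a hand at angle A degrees to (360 - A) degrees, which sends a reading of T minutes past 12:00 to (720 - T) minutes past 12:00.
Mirror reads 6:21 = 381 minutes past 12:00.
Actual time: (720 - 381) mod 720 = 339 minutes = 5:39.

Final answer: 5:39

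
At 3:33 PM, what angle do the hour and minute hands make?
Hour hand position: 3 x 30 + 33 x 0.5 = 106.5 degrees
Minute hand position: 33 x 6 = 198 degrees
Difference: |106.5 - 198| = 91.5 degrees
The angle between the hands is 91.5 degrees

Final answer: 91.5 degrees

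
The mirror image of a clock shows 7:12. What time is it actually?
Reflection across the vertical (12-6) axis maps a hand at angle A degrees to (360 - A) degrees, which sends a reading of T minutes past 12:00 to (720 - T) minutes past 12:00.
Mirror reads 7:12 = 432 minutes past 12:00.
Actual time: (720 - 432) mod 720 = 288 minutes = 4:48.

Final answer: 4:48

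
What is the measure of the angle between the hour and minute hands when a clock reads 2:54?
Hour hand position: 2 x 30 + 54 x 0.5 = 87 degrees
Minute hand position: 54 x 6 = 324 degrees
Difference: |87 - 324| = 237 degrees
Since 237 > 180, the smaller angle is 360 - 237 = 123 degrees

Final answer: 123 degrees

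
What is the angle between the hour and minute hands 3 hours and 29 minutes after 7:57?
First find the time 3 hours and 29 minutes after 7:57.
Total minutes: 7 x 60 + 57 + 3 x 60 + 29 = 686.
686 mod 720 = 686 minutes = 11:26.
Now compute the angle at 11:26:
Hour hand: 11 x 30 + 26 x 0.5 = 343 degrees
Minute hand: 26 x 6 = 156 degrees
Difference: |343 - 156| = 187 degrees
Smaller angle: 360 - 187 = 173 degrees

Final answer: 173 degrees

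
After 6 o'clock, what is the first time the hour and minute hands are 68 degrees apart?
At t minutes past 6:00, the hour hand is at 30 x 6 + 0.5t degrees and the minute hand is at 6t degrees.
The smaller angle between them is 68 degrees when |30H - 5.5t| = 68 or |30H - 5.5t| = 292.
With H = 6, solve 30 x 6 - 5.5t = +/- target for each target:
  t = (30 x 6 - 68) / 5.5 = 20.36
  t = (30 x 6 + 68) / 5.5 = 45.09
  t = (30 x 6 - 292) / 5.5 = -20.36 (outside (0, 60))
  t = (30 x 6 + 292) / 5.5 = 85.82 (outside (0, 60))
Valid solutions in (0, 60): {20.36, 45.09} minutes.
The first occurrence is t = 20.36 minutes.
The hands form a 68-degree angle at 20.36 minutes past 6:00.

Final answer: 20.36 minutes past 6:00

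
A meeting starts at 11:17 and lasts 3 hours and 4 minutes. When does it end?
Starting time: 11:17
Adding 4 minutes to 17 minutes: 17 + 4 = 21 minutes
Adding 3 hours: 11 + 3 = 14 - 12 = 2
Final time: 2:21

Final answer: 2:21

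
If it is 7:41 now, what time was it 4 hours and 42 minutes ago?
Starting time: 7:41 = 461 total minutes past 12:00
Subtracting: 4 hours and 42 minutes = 282 minutes
461 - 282 = 179 minutes
= 2 hours and 59 minutes past 12:00 = 2:59

Final answer: 2:59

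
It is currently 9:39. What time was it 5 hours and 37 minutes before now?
Starting time: 9:39 = 579 total minutes past 12:00
Subtracting: 5 hours and 37 minutes = 337 minutes
579 - 337 = 242 minutes
= 4 hours and 2 minutes past 12:00 = 4:02

Final answer: 4:02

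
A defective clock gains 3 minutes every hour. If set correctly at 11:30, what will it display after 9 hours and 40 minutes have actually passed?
For every 60 true minutes, the faulty clock advances 60 + 3 = 63 minutes.
True elapsed: 9 hours and 40 minutes = 580 minutes.
Faulty clock advances: 580 x 63/60 = 609 minutes (drift: 29 minutes ahead).
Shown time: 11:30 + 609 minutes = 9:39.

Final answer: 9:39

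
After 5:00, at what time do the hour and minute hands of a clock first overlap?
The minute hand gains 5.5 degrees per minute on the hour hand.
At 5:00, the hour hand is at 150 degrees and the minute hand is at 0 degrees.
The gap is 150 degrees. Time to close: 150/5.5 = 60 x 5/11 = 27.27 minutes.
The hands overlap at 27.27 minutes past 5:00.

Final answer: 27.27 minutes past 5:00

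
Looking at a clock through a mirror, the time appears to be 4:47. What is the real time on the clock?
Reflection across the vertical (12-6) axis maps a hand at angle A degrees to (360 - A) degrees, which sends a reading of T minutes past 12:00 to (720 - T) minutes past 12:00.
Mirror reads 4:47 = 287 minutes past 12:00.
Actual time: (720 - 287) mod 720 = 433 minutes = 7:13.

Final answer: 7:13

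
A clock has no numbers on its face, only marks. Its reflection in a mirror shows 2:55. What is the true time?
Reflection across the vertical (12-6) axis maps a hand at angle A degrees to (360 - A) degrees, which sends a reading of T minutes past 12:00 to (720 - T) minutes past 12:00.
Mirror reads 2:55 = 175 minutes past 12:00.
Actual time: (720 - 175) mod 720 = 545 minutes = 9:05.

Final answer: 9:05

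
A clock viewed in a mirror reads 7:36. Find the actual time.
Reflection across the vertical (12-6) axis maps a hand at angle A degrees to (360 - A) degrees, which sends a reading of T minutes past 12:00 to (720 - T) minutes past 12:00.
Mirror reads 7:36 = 456 minutes past 12:00.
Actual time: (720 - 456) mod 720 = 264 minutes = 4:24.

Final answer: 4:24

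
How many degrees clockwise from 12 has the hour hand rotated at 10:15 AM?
The hour hand moves 30 degrees per hour and 0.5 degrees per minute.
At 10:15: (10) x 30 + 15 x 0.5 = 300 + 7.5 = 307.5 degrees

Final answer: 307.5 degrees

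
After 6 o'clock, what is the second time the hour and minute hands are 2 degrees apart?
At t minutes past 6:00, the hour hand is at 30 x 6 + 0.5t degrees and the minute hand is at 6t degrees.
The smaller angle between them is 2 degrees when |30H - 5.5t| = 2 or |30H - 5.5t| = 358.
With H = 6, solve 30 x 6 - 5.5t = +/- target for each target:
  t = (30 x 6 - 2) / 5.5 = 32.36
  t = (30 x 6 + 2) / 5.5 = 33.09
  t = (30 x 6 - 358) / 5.5 = -32.36 (outside (0, 60))
  t = (30 x 6 + 358) / 5.5 = 97.82 (outside (0, 60))
Valid solutions in (0, 60): {32.36, 33.09} minutes.
The second occurrence is t = 33.09 minutes.
The hands form a 2-degree angle at 33.09 minutes past 6:00.

Final answer: 33.09 minutes past 6:00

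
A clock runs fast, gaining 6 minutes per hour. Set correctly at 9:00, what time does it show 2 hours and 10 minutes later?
For every 60 true minutes, the faulty clock advances 60 + 6 = 66 minutes.
True elapsed: 2 hours and 10 minutes = 130 minutes.
Faulty clock advances: 130 x 66/60 = 143 minutes (drift: 13 minutes ahead).
Shown time: 9:00 + 143 minutes = 11:23.

Final answer: 11:23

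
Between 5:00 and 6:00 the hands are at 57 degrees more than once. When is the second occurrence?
At t minutes past 5:00, the hour hand is at 30 x 5 + 0.5t degrees and the minute hand is at 6t degrees.
The smaller angle between them is 57 degrees when |30H - 5.5t| = 57 or |30H - 5.5t| = 303.
With H = 5, solve 30 x 5 - 5.5t = +/- target for each target:
  t = (30 x 5 - 57) / 5.5 = 16.91
  t = (30 x 5 + 57) / 5.5 = 37.64
  t = (30 x 5 - 303) / 5.5 = -27.82 (outside (0, 60))
  t = (30 x 5 + 303) / 5.5 = 82.36 (outside (0, 60))
Valid solutions in (0, 60): {16.91, 37.64} minutes.
The second occurrence is t = 37.64 minutes.
The hands form a 57-degree angle at 37.64 minutes past 5:00.

Final answer: 37.64 minutes past 5:00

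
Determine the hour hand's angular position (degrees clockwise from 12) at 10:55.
The hour hand moves 30 degrees per hour and 0.5 degrees per minute.
At 10:55: (10) x 30 + 55 x 0.5 = 300 + 27.5 = 327.5 degrees

Final answer: 327.5 degrees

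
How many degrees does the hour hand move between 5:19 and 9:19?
The hour hand moves 0.5 degrees per minute.
Time elapsed: 9:19 - 5:19 = 240 minutes
Angular displacement: 240 x 0.5 = 120 degrees

Final answer: 120 degrees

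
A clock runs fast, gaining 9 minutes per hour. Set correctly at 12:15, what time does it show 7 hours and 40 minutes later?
For every 60 true minutes, the faulty clock advances 60 + 9 = 69 minutes.
True elapsed: 7 hours and 40 minutes = 460 minutes.
Faulty clock advances: 460 x 69/60 = 529 minutes (drift: 69 minutes ahead).
Shown time: 12:15 + 529 minutes = 9:04.

Final answer: 9:04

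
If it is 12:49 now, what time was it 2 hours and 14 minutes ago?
Starting time: 12:49 = 49 total minutes past 12:00
Subtracting: 2 hours and 14 minutes = 134 minutes
49 - 134 = -85 (negative, add 12 hours = 720) = 635 minutes
= 10 hours and 35 minutes past 12:00 = 10:35

Final answer: 10:35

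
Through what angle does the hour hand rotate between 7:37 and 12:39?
The hour hand moves 0.5 degrees per minute.
Time elapsed: 12:39 - 7:37 = 302 minutes
Angular displacement: 302 x 0.5 = 151 degrees

Final answer: 151 degrees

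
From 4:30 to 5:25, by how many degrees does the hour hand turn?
The hour hand moves 0.5 degrees per minute.
Time elapsed: 5:25 - 4:30 = 55 minutes
Angular displacement: 55 x 0.5 = 27.5 degrees

Final answer: 27.5 degrees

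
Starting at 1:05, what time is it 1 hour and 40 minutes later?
Starting time: 1:05
Adding 40 minutes to 5 minutes: 5 + 40 = 45 minutes
Adding 1 hour: 1 + 1 = 2
Final time: 2:45

Final answer: 2:45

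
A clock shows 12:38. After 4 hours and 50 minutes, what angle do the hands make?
First find the time 4 hours and 50 minutes after 12:38.
Total minutes: 12 x 60 + 38 + 4 x 60 + 50 = 1048.
1048 mod 720 = 328 minutes = 5:28.
Now compute the angle at 5:28:
Hour hand: 5 x 30 + 28 x 0.5 = 164 degrees
Minute hand: 28 x 6 = 168 degrees
Difference: |164 - 168| = 4 degrees
The angle is 4 degrees

Final answer: 4 degrees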